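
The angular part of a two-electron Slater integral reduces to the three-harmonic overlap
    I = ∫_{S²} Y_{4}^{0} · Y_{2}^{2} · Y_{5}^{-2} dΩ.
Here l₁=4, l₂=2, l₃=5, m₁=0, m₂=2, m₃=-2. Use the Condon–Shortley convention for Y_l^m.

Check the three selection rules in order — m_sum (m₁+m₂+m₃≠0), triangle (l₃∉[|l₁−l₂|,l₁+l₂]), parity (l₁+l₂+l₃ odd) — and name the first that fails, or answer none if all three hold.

parity

Σmᵢ = 0  ✓
l₃∈[|l₁−l₂|,l₁+l₂]=[2,6], have l₃=5  ✓
Σlᵢ = 11 ⇒ odd  ✗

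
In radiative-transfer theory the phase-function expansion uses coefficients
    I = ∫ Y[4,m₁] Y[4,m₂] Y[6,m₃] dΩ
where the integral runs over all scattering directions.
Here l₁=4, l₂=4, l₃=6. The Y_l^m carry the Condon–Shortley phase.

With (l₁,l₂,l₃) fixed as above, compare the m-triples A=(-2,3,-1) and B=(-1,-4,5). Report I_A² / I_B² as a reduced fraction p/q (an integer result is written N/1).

169/264

l's match ⇒ only the (l;m) 3-j factors differ between A and B.
A: triangle coeff Δ(4,4,6) = 1/1261260; Σ_t [1,2]: t=1:−1/86400 t=2:+1/11520 = 13/172800; (3j)²=13/660 [(4 4 6; -2 3 -1)], sign=-1
B: triangle coeff Δ(4,4,6) = 1/1261260; Σ_t [0,0]: t=0:+1/172800 = 1/172800; (3j)²=2/65 [(4 4 6; -1 -4 5)], sign=-1
I_A²/I_B² = (13/660)/(2/65) = 169/264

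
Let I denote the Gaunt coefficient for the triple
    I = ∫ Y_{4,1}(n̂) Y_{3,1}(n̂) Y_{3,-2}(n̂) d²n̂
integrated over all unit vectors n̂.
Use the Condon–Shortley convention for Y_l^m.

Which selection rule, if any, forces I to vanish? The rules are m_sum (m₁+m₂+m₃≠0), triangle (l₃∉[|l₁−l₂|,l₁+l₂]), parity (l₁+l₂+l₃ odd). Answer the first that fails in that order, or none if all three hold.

none

m₁+m₂+m₃ = 1 + 1 − 2 = 0  ✓
triangle: |4−3|=1 ≤ l₃=3 ≤ 4+3=7  ✓
parity: l₁+l₂+l₃ = 10 is even  ✓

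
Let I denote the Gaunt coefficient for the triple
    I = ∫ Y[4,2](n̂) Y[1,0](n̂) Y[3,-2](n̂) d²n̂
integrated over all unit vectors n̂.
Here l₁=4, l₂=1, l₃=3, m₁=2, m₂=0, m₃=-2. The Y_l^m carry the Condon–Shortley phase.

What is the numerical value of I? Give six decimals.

m-sum 0 ✓  L=8 even ✓  3≤3≤5 ✓
Π(2lᵢ+1) = 9×3×7 = 189
triangle coeff Δ(4,1,3) = 1/252
Σ_t [1,1]: t=1:−1/36 = -1/36
(3j)²=4/63 [(4 1 3; 0 0 0)], sign=+1
Σ_t [1,1]: t=1:−1/120 = -1/120
(3j)²=1/21 [(4 1 3; 2 0 -2)], sign=+1
⇒ 4πI² = 4/7
I = (+1)√(4/7/(4π)) = 0.21324362

0.213244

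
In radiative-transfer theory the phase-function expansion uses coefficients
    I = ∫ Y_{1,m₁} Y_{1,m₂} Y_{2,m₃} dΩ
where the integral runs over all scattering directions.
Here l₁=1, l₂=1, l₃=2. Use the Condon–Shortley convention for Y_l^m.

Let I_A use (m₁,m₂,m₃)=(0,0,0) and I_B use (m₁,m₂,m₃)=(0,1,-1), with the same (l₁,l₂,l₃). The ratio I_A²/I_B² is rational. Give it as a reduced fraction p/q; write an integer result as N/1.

Shared (l₁,l₂,l₃)=(1,1,2): N and (l;000)² cancel in I_A²/I_B².
A: Δ = 0!·2!·2!/5! = 1/30; Racah Σ t=0..0: t=0:+1/1 = 1/1; ⇒ 3j(1 1 2; 0 0 0)² = 2/15, sgn +1
B: Δ = 0!·2!·2!/5! = 1/30; Racah Σ t=0..0: t=0:+1/2 = 1/2; ⇒ 3j(1 1 2; 0 1 -1)² = 1/10, sgn -1
I_A²/I_B² = (2/15)/(1/10) = 4/3

4/3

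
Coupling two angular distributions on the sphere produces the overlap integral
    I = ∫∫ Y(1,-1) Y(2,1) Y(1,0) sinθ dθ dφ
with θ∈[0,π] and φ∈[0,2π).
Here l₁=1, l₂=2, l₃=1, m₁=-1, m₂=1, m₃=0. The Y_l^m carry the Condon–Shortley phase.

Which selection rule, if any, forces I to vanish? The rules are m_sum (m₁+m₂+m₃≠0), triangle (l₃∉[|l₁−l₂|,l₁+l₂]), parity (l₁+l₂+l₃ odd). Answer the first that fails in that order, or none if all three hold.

none

azimuthal sum: -1 + 1 + 0 = 0  ✓
1 ≤ 1 ≤ 3 (triangle on l)  ✓
L = 1 + 2 + 1 = 4 (even)  ✓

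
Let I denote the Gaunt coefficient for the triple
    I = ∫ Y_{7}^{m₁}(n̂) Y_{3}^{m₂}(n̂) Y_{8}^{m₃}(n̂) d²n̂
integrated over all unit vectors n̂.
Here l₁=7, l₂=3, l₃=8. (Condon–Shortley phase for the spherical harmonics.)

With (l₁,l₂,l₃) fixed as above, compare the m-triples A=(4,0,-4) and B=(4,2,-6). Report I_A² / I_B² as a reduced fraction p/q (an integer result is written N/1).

l's match ⇒ only the (l;m) 3-j factors differ between A and B.
A: triangle coeff Δ(7,3,8) = 1/5290740; Σ_t [0,2]: t=0:+1/26127360 t=1:−1/29030400 t=2:+1/479001600 = 17/2874009600; (3j)²=17/25935 [(7 3 8; 4 0 -4)], sign=+1
B: triangle coeff Δ(7,3,8) = 1/5290740; Σ_t [1,2]: t=1:−1/174182400 t=2:+1/479001600 = -1/273715200; (3j)²=49/3876 [(7 3 8; 4 2 -6)], sign=-1
I_A²/I_B² = (17/25935)/(49/3876) = 1156/22295

1156/22295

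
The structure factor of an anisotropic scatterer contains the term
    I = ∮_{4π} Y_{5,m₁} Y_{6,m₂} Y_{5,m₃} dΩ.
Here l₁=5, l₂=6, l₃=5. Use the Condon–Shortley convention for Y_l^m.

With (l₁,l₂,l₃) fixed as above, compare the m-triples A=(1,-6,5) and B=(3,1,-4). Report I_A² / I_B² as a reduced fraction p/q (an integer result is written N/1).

l's match ⇒ only the (l;m) 3-j factors differ between A and B.
A: triangle coeff Δ(5,6,5) = 1/28588560; Σ_t [0,0]: t=0:+1/12441600 = 1/12441600; (3j)²=3/442 [(5 6 5; 1 -6 5)], sign=+1
B: triangle coeff Δ(5,6,5) = 1/28588560; Σ_t [1,2]: t=1:−1/518400 t=2:+1/138240 = 11/2073600; (3j)²=77/4420 [(5 6 5; 3 1 -4)], sign=-1
I_A²/I_B² = (3/442)/(77/4420) = 30/77

30/77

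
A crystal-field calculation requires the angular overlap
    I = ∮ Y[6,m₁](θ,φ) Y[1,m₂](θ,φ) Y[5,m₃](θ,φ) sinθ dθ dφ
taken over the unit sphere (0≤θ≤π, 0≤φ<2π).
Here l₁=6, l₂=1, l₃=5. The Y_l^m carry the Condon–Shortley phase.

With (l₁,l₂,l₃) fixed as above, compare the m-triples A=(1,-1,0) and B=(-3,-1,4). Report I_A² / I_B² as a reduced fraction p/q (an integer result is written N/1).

Shared (l₁,l₂,l₃)=(6,1,5): N and (l;000)² cancel in I_A²/I_B².
A: Δ = 2!·10!·0!/13! = 1/858; Racah Σ t=0..0: t=0:+1/28800 = 1/28800; ⇒ 3j(6 1 5; 1 -1 0)² = 7/286, sgn -1
B: Δ = 2!·10!·0!/13! = 1/858; Racah Σ t=0..0: t=0:+1/725760 = 1/725760; ⇒ 3j(6 1 5; -3 -1 4)² = 1/286, sgn -1
I_A²/I_B² = (7/286)/(1/286) = 7/1

7/1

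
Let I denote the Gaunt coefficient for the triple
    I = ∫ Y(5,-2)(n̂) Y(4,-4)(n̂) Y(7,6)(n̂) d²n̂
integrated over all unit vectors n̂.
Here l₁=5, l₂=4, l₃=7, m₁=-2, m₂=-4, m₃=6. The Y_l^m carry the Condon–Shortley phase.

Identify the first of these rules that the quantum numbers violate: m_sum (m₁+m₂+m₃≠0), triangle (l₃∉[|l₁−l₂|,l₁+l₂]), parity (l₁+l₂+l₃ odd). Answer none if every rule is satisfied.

Σmᵢ = 0  ✓
l₃∈[|l₁−l₂|,l₁+l₂]=[1,9], have l₃=7  ✓
Σlᵢ = 16 ⇒ even  ✓

none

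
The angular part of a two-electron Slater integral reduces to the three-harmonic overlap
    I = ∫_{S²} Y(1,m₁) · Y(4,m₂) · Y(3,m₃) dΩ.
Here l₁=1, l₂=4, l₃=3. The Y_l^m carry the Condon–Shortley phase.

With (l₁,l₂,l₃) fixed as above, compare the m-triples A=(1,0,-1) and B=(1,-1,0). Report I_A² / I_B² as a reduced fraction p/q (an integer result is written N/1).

Same 1,4,3: normalisation and zero-m 3j drop out of the ratio.
A: Δ: 2! 0! 6! / 9! → 1/252; sum: t=0:+1/96 = 1/96; 3j²(1 4 3; 1 0 -1) = Δ·Π!·Σ² = 1/42  (sign +1)
B: Δ: 2! 0! 6! / 9! → 1/252; sum: t=0:+1/72 = 1/72; 3j²(1 4 3; 1 -1 0) = Δ·Π!·Σ² = 5/126  (sign -1)
I_A²/I_B² = (1/42)/(5/126) = 3/5

3/5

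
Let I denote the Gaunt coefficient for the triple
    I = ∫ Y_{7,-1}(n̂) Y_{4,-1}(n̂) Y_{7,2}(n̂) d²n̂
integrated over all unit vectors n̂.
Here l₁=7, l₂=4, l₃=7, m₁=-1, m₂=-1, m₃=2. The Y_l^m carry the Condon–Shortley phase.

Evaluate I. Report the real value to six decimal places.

0.100255

Rules hold: Σm=0, L=18 even, 3≤7≤11.
N = 15·9·15 = 2025
Δ = 4!·10!·4!/19! = 1/58198140
Racah Σ t=0..4: t=0:+1/17418240 t=1:−1/622080 t=2:+1/230400 t=3:−1/622080 t=4:+1/17418240 = 1/806400
⇒ 3j(7 4 7; 0 0 0)² = 2268/230945, sgn -1
Racah Σ t=0..3: t=0:+1/11612160 t=1:−1/725760 t=2:+1/414720 t=3:−1/2073600 = 37/58060800
⇒ 3j(7 4 7; -1 -1 2)² = 4107/646646, sgn -1
4πI² = N·(3j₀)²·(3jₘ)² = 269460270/2133423721
I = +1·√(0.126304/4π) = 0.10025450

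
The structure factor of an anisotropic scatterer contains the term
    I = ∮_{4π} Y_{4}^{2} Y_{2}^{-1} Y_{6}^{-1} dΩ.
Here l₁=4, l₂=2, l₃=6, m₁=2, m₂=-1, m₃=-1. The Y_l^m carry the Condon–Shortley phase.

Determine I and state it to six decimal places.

m-sum 0 ✓  L=12 even ✓  2≤6≤6 ✓
Π(2lᵢ+1) = 9×5×13 = 585
triangle coeff Δ(4,2,6) = 1/6435
Σ_t [0,0]: t=0:+1/2304 = 1/2304
(3j)²=5/143 [(4 2 6; 0 0 0)], sign=+1
Σ_t [0,0]: t=0:+1/8640 = 1/8640
(3j)²=14/1287 [(4 2 6; 2 -1 -1)], sign=-1
⇒ 4πI² = 350/1573
I = (-1)√(350/1573/(4π)) = -0.13306527

-0.133065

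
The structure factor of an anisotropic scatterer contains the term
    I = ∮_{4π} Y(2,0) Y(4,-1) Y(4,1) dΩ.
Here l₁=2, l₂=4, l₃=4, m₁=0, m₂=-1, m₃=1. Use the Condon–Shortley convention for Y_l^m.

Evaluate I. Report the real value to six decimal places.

-0.139264

Rules hold: Σm=0, L=10 even, 2≤4≤6.
N = 5·9·9 = 405
Δ = 2!·2!·6!/11! = 1/13860
Racah Σ t=0..2: t=0:+1/192 t=1:−1/36 t=2:+1/192 = -5/288
⇒ 3j(2 4 4; 0 0 0)² = 20/693, sgn -1
Racah Σ t=0..2: t=0:+1/144 t=1:−1/48 t=2:+1/480 = -17/1440
⇒ 3j(2 4 4; 0 -1 1)² = 289/13860, sgn +1
4πI² = N·(3j₀)²·(3jₘ)² = 1445/5929
I = -1·√(0.243717/4π) = -0.13926381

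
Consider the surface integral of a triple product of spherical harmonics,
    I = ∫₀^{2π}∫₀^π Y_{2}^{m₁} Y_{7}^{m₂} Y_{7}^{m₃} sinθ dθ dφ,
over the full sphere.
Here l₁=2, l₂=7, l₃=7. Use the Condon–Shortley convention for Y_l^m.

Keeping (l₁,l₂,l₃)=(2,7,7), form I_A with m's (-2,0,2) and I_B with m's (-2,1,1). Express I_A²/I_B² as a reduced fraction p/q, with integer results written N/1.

Same 2,7,7: normalisation and zero-m 3j drop out of the ratio.
A: Δ: 2! 2! 12! / 17! → 1/185640; sum: t=2:+1/2419200 = 1/2419200; 3j²(2 7 7; -2 0 2) = Δ·Π!·Σ² = 27/1105  (sign -1)
B: Δ: 2! 2! 12! / 17! → 1/185640; sum: t=2:+1/2073600 = 1/2073600; 3j²(2 7 7; -2 1 1) = Δ·Π!·Σ² = 28/1105  (sign +1)
I_A²/I_B² = (27/1105)/(28/1105) = 27/28

27/28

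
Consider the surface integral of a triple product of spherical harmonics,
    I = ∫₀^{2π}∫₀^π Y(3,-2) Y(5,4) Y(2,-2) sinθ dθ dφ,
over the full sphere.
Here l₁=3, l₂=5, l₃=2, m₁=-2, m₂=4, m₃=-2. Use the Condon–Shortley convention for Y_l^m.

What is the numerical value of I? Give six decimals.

0.268967

Rules hold: Σm=0, L=10 even, 2≤2≤8.
N = 7·11·5 = 385
Δ = 6!·0!·4!/11! = 1/2310
Racah Σ t=3..3: t=3:−1/144 = -1/144
⇒ 3j(3 5 2; 0 0 0)² = 10/231, sgn -1
Racah Σ t=5..5: t=5:−1/2880 = -1/2880
⇒ 3j(3 5 2; -2 4 -2)² = 3/55, sgn -1
4πI² = N·(3j₀)²·(3jₘ)² = 10/11
I = +1·√(0.909091/4π) = 0.26896683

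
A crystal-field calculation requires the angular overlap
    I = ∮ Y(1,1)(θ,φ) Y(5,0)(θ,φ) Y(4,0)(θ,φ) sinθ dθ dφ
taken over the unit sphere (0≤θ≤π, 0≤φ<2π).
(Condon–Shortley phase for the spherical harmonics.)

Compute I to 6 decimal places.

0.000000

m-sum = 1 + 0 + 0 = 1 ≠ 0 ⇒ I = 0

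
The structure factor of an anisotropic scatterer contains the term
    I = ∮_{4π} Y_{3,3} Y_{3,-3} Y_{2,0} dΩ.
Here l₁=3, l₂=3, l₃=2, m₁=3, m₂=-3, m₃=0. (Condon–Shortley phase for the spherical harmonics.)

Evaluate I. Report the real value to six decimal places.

m-sum 0 ✓  L=8 even ✓  0≤2≤6 ✓
Π(2lᵢ+1) = 7×7×5 = 245
triangle coeff Δ(3,3,2) = 1/3780
Σ_t [1,3]: t=1:−1/24 t=2:+1/4 t=3:−1/24 = 1/6
(3j)²=4/105 [(3 3 2; 0 0 0)], sign=+1
Σ_t [0,0]: t=0:+1/96 = 1/96
(3j)²=5/84 [(3 3 2; 3 -3 0)], sign=+1
⇒ 4πI² = 5/9
I = (+1)√(5/9/(4π)) = 0.21026104

0.210261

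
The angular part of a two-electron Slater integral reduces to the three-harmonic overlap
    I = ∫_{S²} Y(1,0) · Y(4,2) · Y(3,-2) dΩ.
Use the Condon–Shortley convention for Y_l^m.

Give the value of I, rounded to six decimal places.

Checks pass: Σm=0; 8 even; l₃=3∈[3,5].
(2·1+1)(2·4+1)(2·3+1) = 189
Δ: 2! 0! 6! / 9! → 1/252
sum: t=1:−1/36 = -1/36
3j²(1 4 3; 0 0 0) = Δ·Π!·Σ² = 4/63  (sign +1)
sum: t=1:−1/120 = -1/120
3j²(1 4 3; 0 2 -2) = Δ·Π!·Σ² = 1/21  (sign +1)
combine: 4πI² = 189·4/63·1/21 = 4/7
take √, sign +1: I = 0.21324362

0.213244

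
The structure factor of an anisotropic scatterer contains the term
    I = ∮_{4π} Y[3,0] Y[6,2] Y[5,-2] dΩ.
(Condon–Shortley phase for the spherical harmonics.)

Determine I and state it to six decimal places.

Rules hold: Σm=0, L=14 even, 3≤5≤9.
N = 7·13·11 = 1001
Δ = 4!·2!·8!/15! = 1/675675
Racah Σ t=1..3: t=1:−1/8640 t=2:+1/2304 t=3:−1/8640 = 7/34560
⇒ 3j(3 6 5; 0 0 0)² = 7/429, sgn -1
Racah Σ t=1..3: t=1:−1/60480 t=2:+1/5760 t=3:−1/8640 = 1/24192
⇒ 3j(3 6 5; 0 2 -2)² = 8/3003, sgn -1
4πI² = N·(3j₀)²·(3jₘ)² = 56/1287
I = +1·√(0.043512/4π) = 0.05884368

0.058844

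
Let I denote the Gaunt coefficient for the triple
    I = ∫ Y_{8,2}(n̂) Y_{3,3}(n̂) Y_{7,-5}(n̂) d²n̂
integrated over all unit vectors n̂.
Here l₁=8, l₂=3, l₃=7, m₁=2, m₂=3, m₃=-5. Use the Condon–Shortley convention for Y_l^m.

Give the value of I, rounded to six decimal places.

Rules hold: Σm=0, L=18 even, 5≤7≤11.
N = 17·7·15 = 1785
Δ = 4!·12!·2!/19! = 1/5290740
Racah Σ t=1..3: t=1:−1/7257600 t=2:+1/2073600 t=3:−1/7257600 = 1/4838400
⇒ 3j(8 3 7; 0 0 0)² = 252/20995, sgn -1
Racah Σ t=4..4: t=4:+1/348364800 = 1/348364800
⇒ 3j(8 3 7; 2 3 -5)² = 165/58786, sgn +1
4πI² = N·(3j₀)²·(3jₘ)² = 62370/1037153
I = -1·√(0.0601358/4π) = -0.06917697

-0.069177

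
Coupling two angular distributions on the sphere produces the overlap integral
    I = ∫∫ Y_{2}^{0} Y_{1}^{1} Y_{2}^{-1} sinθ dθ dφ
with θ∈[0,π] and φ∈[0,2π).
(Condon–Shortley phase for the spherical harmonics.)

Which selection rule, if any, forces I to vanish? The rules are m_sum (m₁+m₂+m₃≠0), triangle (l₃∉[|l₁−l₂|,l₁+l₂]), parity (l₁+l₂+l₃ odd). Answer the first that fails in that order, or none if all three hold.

Σmᵢ = 0  ✓
l₃∈[|l₁−l₂|,l₁+l₂]=[1,3], have l₃=2  ✓
Σlᵢ = 5 ⇒ odd  ✗

parity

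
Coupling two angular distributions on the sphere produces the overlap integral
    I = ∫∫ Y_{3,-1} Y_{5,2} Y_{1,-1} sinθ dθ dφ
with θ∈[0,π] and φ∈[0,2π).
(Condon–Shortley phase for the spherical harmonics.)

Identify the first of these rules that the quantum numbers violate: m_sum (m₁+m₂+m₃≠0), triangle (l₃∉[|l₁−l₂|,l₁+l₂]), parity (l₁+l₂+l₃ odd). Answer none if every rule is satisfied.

triangle

m₁+m₂+m₃ = -1 + 2 − 1 = 0  ✓
triangle: |3−5|=2 ≤ l₃=1 ≤ 3+5=8  ✗
parity: l₁+l₂+l₃ = 9 is odd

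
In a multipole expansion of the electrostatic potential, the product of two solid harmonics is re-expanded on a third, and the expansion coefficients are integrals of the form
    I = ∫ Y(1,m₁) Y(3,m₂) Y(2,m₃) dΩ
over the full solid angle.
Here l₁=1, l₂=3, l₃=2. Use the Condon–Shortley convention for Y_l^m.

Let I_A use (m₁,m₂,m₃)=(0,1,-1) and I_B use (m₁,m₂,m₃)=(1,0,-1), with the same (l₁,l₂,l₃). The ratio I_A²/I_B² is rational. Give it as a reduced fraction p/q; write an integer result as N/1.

l's match ⇒ only the (l;m) 3-j factors differ between A and B.
A: triangle coeff Δ(1,3,2) = 1/105; Σ_t [1,1]: t=1:−1/6 = -1/6; (3j)²=8/105 [(1 3 2; 0 1 -1)], sign=+1
B: triangle coeff Δ(1,3,2) = 1/105; Σ_t [0,0]: t=0:+1/12 = 1/12; (3j)²=1/35 [(1 3 2; 1 0 -1)], sign=-1
I_A²/I_B² = (8/105)/(1/35) = 8/3

8/3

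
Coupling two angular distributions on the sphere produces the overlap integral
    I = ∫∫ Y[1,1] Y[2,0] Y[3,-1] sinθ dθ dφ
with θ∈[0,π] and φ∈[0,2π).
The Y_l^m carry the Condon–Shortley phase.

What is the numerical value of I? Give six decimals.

-0.202301

Checks pass: Σm=0; 6 even; l₃=3∈[1,3].
(2·1+1)(2·2+1)(2·3+1) = 105
Δ: 0! 2! 4! / 7! → 1/105
sum: t=0:+1/4 = 1/4
3j²(1 2 3; 0 0 0) = Δ·Π!·Σ² = 3/35  (sign -1)
sum: t=0:+1/8 = 1/8
3j²(1 2 3; 1 0 -1) = Δ·Π!·Σ² = 2/35  (sign +1)
combine: 4πI² = 105·3/35·2/35 = 18/35
take √, sign -1: I = -0.20230066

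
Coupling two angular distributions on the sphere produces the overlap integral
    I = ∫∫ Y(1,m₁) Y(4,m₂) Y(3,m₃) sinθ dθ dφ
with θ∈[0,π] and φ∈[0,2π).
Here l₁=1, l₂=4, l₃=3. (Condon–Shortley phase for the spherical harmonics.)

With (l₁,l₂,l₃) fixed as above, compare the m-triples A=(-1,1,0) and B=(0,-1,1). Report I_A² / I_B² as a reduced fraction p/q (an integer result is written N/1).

2/3

l's match ⇒ only the (l;m) 3-j factors differ between A and B.
A: triangle coeff Δ(1,4,3) = 1/252; Σ_t [2,2]: t=2:+1/72 = 1/72; (3j)²=5/126 [(1 4 3; -1 1 0)], sign=-1
B: triangle coeff Δ(1,4,3) = 1/252; Σ_t [1,1]: t=1:−1/48 = -1/48; (3j)²=5/84 [(1 4 3; 0 -1 1)], sign=-1
I_A²/I_B² = (5/126)/(5/84) = 2/3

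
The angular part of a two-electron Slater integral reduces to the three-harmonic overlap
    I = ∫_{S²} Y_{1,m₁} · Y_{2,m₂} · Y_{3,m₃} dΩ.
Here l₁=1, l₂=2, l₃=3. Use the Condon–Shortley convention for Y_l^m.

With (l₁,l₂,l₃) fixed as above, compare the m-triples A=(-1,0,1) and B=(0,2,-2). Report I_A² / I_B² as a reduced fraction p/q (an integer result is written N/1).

Same 1,2,3: normalisation and zero-m 3j drop out of the ratio.
A: Δ: 0! 2! 4! / 7! → 1/105; sum: t=0:+1/8 = 1/8; 3j²(1 2 3; -1 0 1) = Δ·Π!·Σ² = 2/35  (sign +1)
B: Δ: 0! 2! 4! / 7! → 1/105; sum: t=0:+1/24 = 1/24; 3j²(1 2 3; 0 2 -2) = Δ·Π!·Σ² = 1/21  (sign -1)
I_A²/I_B² = (2/35)/(1/21) = 6/5

6/5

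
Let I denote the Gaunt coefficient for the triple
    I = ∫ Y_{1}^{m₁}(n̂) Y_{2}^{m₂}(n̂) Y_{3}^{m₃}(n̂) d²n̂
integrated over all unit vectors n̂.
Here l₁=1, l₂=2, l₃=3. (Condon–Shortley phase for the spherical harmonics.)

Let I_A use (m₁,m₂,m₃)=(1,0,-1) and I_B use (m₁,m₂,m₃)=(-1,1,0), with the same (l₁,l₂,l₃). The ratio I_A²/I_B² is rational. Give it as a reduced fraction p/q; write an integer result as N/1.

Shared (l₁,l₂,l₃)=(1,2,3): N and (l;000)² cancel in I_A²/I_B².
A: Δ = 0!·2!·4!/7! = 1/105; Racah Σ t=0..0: t=0:+1/8 = 1/8; ⇒ 3j(1 2 3; 1 0 -1)² = 2/35, sgn +1
B: Δ = 0!·2!·4!/7! = 1/105; Racah Σ t=0..0: t=0:+1/12 = 1/12; ⇒ 3j(1 2 3; -1 1 0)² = 1/35, sgn -1
I_A²/I_B² = (2/35)/(1/35) = 2/1

2/1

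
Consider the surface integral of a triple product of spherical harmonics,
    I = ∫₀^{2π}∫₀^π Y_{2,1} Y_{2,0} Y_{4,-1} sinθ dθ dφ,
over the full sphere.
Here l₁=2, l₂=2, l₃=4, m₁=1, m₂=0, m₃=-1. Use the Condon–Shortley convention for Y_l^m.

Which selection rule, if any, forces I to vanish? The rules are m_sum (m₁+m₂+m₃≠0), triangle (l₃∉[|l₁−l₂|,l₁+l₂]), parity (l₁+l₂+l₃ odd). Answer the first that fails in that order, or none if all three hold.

none

azimuthal sum: 1 + 0 − 1 = 0  ✓
0 ≤ 4 ≤ 4 (triangle on l)  ✓
L = 2 + 2 + 4 = 8 (even)  ✓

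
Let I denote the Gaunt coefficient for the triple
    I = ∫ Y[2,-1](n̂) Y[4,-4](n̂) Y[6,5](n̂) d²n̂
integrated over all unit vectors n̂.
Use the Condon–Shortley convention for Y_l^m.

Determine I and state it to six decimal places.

Rules hold: Σm=0, L=12 even, 2≤6≤6.
N = 5·9·13 = 585
Δ = 0!·4!·8!/13! = 1/6435
Racah Σ t=0..0: t=0:+1/2304 = 1/2304
⇒ 3j(2 4 6; 0 0 0)² = 5/143, sgn +1
Racah Σ t=0..0: t=0:+1/241920 = 1/241920
⇒ 3j(2 4 6; -1 -4 5)² = 1/39, sgn -1
4πI² = N·(3j₀)²·(3jₘ)² = 75/143
I = -1·√(0.524476/4π) = -0.20429497

-0.204295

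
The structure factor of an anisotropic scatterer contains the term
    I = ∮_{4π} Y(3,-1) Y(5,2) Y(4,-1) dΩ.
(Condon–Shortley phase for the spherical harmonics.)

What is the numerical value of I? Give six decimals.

Checks pass: Σm=0; 12 even; l₃=4∈[2,8].
(2·3+1)(2·5+1)(2·4+1) = 693
Δ: 4! 2! 6! / 13! → 1/180180
sum: t=1:−1/576 t=2:+1/144 t=3:−1/576 = 1/288
3j²(3 5 4; 0 0 0) = Δ·Π!·Σ² = 20/1001  (sign +1)
sum: t=2:+1/960 t=3:−1/288 t=4:+1/1728 = -1/540
3j²(3 5 4; -1 2 -1) = Δ·Π!·Σ² = 128/6435  (sign +1)
combine: 4πI² = 693·20/1001·128/6435 = 512/1859
take √, sign +1: I = 0.14804384

0.148044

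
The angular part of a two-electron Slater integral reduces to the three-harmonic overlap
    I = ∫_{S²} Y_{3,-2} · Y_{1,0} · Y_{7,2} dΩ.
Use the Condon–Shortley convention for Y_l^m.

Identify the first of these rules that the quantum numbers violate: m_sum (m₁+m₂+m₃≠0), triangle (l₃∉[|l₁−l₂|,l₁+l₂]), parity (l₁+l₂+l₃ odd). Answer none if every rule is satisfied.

Σmᵢ = 0  ✓
l₃∈[|l₁−l₂|,l₁+l₂]=[2,4], have l₃=7  ✗
Σlᵢ = 11 ⇒ odd

triangle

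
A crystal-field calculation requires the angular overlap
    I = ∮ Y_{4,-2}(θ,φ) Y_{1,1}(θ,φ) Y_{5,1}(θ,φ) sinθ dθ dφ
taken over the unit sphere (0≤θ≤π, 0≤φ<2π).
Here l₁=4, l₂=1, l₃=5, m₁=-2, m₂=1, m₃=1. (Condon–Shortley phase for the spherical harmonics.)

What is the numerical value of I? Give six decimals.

Rules hold: Σm=0, L=10 even, 3≤5≤5.
N = 9·3·11 = 297
Δ = 0!·8!·2!/11! = 1/495
Racah Σ t=0..0: t=0:+1/576 = 1/576
⇒ 3j(4 1 5; 0 0 0)² = 5/99, sgn -1
Racah Σ t=0..0: t=0:+1/2880 = 1/2880
⇒ 3j(4 1 5; -2 1 1)² = 2/165, sgn +1
4πI² = N·(3j₀)²·(3jₘ)² = 2/11
I = -1·√(0.181818/4π) = -0.12028562

-0.120286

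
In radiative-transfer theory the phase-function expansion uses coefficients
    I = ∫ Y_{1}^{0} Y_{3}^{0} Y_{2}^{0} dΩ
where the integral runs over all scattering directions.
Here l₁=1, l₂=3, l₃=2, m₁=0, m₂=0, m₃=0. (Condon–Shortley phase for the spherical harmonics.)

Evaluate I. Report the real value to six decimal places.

0.247767

Rules hold: Σm=0, L=6 even, 2≤2≤4.
N = 3·7·5 = 105
Δ = 2!·0!·4!/7! = 1/105
Racah Σ t=1..1: t=1:−1/4 = -1/4
⇒ 3j(1 3 2; 0 0 0)² = 3/35, sgn -1
(m-triple is (0,0,0) — same symbol as above.)
4πI² = N·(3j₀)²·(3jₘ)² = 27/35
I = +1·√(0.771429/4π) = 0.24776670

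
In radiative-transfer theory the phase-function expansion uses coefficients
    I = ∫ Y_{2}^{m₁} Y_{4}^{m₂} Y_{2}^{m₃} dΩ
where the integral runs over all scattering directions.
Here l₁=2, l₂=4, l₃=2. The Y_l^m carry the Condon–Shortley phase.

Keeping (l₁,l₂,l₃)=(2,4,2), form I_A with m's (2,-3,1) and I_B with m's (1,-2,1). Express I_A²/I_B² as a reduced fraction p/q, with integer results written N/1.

7/8

Shared (l₁,l₂,l₃)=(2,4,2): N and (l;000)² cancel in I_A²/I_B².
A: Δ = 4!·0!·4!/9! = 1/630; Racah Σ t=0..0: t=0:+1/144 = 1/144; ⇒ 3j(2 4 2; 2 -3 1)² = 1/18, sgn -1
B: Δ = 4!·0!·4!/9! = 1/630; Racah Σ t=1..1: t=1:−1/36 = -1/36; ⇒ 3j(2 4 2; 1 -2 1)² = 4/63, sgn +1
I_A²/I_B² = (1/18)/(4/63) = 7/8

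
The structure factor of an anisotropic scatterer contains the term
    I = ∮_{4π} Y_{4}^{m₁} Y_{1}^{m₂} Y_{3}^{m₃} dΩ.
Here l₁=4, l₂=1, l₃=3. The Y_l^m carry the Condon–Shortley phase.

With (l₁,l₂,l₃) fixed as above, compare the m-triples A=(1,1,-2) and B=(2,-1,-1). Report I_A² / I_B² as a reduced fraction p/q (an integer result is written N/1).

l's match ⇒ only the (l;m) 3-j factors differ between A and B.
A: triangle coeff Δ(4,1,3) = 1/252; Σ_t [2,2]: t=2:+1/240 = 1/240; (3j)²=1/84 [(4 1 3; 1 1 -2)], sign=-1
B: triangle coeff Δ(4,1,3) = 1/252; Σ_t [0,0]: t=0:+1/96 = 1/96; (3j)²=5/84 [(4 1 3; 2 -1 -1)], sign=+1
I_A²/I_B² = (1/84)/(5/84) = 1/5

1/5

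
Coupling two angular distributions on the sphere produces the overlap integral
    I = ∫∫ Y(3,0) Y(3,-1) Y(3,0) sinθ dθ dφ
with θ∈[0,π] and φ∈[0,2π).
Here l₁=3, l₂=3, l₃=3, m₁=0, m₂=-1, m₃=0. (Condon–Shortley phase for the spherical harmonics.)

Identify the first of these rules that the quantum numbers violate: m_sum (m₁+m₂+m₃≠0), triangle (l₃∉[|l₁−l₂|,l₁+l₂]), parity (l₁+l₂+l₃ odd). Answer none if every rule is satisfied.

m₁+m₂+m₃ = 0 − 1 + 0 = -1  ✗
triangle: |3−3|=0 ≤ l₃=3 ≤ 3+3=6
parity: l₁+l₂+l₃ = 9 is odd

m_sum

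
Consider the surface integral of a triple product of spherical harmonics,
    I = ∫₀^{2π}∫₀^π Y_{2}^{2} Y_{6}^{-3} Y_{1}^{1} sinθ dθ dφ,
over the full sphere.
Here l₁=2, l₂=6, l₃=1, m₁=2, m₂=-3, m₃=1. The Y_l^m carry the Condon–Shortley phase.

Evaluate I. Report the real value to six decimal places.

triangle: need 4≤l₃≤8, have 1; I=0

0.000000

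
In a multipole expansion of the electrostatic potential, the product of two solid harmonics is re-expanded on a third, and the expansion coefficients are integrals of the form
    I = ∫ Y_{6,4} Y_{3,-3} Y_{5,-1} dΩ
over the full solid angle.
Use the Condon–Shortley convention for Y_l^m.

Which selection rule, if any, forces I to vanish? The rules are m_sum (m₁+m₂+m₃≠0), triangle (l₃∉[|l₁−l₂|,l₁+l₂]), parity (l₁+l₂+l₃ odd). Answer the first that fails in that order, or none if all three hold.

none

m₁+m₂+m₃ = 4 − 3 − 1 = 0  ✓
triangle: |6−3|=3 ≤ l₃=5 ≤ 6+3=9  ✓
parity: l₁+l₂+l₃ = 14 is even  ✓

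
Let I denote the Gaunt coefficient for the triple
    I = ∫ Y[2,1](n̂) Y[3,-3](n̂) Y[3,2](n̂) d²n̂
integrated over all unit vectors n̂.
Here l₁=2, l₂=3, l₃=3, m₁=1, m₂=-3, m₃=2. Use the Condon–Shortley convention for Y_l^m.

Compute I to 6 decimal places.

-0.210261

Checks pass: Σm=0; 8 even; l₃=3∈[1,5].
(2·2+1)(2·3+1)(2·3+1) = 245
Δ: 2! 2! 4! / 9! → 1/3780
sum: t=0:+1/24 t=1:−1/4 t=2:+1/24 = -1/6
3j²(2 3 3; 0 0 0) = Δ·Π!·Σ² = 4/105  (sign +1)
sum: t=0:+1/48 = 1/48
3j²(2 3 3; 1 -3 2) = Δ·Π!·Σ² = 5/84  (sign -1)
combine: 4πI² = 245·4/105·5/84 = 5/9
take √, sign -1: I = -0.21026104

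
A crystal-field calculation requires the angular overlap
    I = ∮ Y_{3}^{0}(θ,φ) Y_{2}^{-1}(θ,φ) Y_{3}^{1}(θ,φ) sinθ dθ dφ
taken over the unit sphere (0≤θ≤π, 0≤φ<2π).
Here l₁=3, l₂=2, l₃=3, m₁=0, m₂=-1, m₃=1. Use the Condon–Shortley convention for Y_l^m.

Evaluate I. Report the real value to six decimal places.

Rules hold: Σm=0, L=8 even, 1≤3≤5.
N = 7·5·7 = 245
Δ = 2!·4!·2!/9! = 1/3780
Racah Σ t=0..2: t=0:+1/24 t=1:−1/4 t=2:+1/24 = -1/6
⇒ 3j(3 2 3; 0 0 0)² = 4/105, sgn +1
Racah Σ t=0..1: t=0:+1/12 t=1:−1/8 = -1/24
⇒ 3j(3 2 3; 0 -1 1)² = 1/210, sgn -1
4πI² = N·(3j₀)²·(3jₘ)² = 2/45
I = -1·√(0.0444444/4π) = -0.05947080

-0.059471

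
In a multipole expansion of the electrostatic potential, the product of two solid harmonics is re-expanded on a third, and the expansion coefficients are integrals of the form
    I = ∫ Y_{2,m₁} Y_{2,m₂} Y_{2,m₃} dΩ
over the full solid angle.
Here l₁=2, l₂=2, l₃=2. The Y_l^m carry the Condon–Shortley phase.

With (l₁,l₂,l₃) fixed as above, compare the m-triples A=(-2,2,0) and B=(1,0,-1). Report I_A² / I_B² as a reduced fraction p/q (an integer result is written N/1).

Same 2,2,2: normalisation and zero-m 3j drop out of the ratio.
A: Δ: 2! 2! 2! / 7! → 1/630; sum: t=2:+1/8 = 1/8; 3j²(2 2 2; -2 2 0) = Δ·Π!·Σ² = 2/35  (sign +1)
B: Δ: 2! 2! 2! / 7! → 1/630; sum: t=0:+1/4 t=1:−1/2 = -1/4; 3j²(2 2 2; 1 0 -1) = Δ·Π!·Σ² = 1/70  (sign +1)
I_A²/I_B² = (2/35)/(1/70) = 4/1

4/1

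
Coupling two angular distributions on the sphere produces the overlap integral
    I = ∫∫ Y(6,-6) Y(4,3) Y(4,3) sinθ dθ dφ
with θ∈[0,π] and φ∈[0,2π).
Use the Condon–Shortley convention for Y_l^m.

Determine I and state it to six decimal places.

0.216205

Rules hold: Σm=0, L=14 even, 2≤4≤10.
N = 13·9·9 = 1053
Δ = 6!·6!·2!/15! = 1/1261260
Racah Σ t=2..4: t=2:+1/4608 t=3:−1/1296 t=4:+1/4608 = -7/20736
⇒ 3j(6 4 4; 0 0 0)² = 20/1287, sgn -1
Racah Σ t=6..6: t=6:+1/518400 = 1/518400
⇒ 3j(6 4 4; -6 3 3)² = 7/195, sgn -1
4πI² = N·(3j₀)²·(3jₘ)² = 84/143
I = +1·√(0.587413/4π) = 0.21620548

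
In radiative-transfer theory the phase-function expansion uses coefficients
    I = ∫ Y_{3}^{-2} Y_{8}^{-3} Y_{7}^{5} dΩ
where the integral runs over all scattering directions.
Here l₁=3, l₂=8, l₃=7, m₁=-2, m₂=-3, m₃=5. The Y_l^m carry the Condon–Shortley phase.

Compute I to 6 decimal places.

Rules hold: Σm=0, L=18 even, 5≤7≤11.
N = 7·17·15 = 1785
Δ = 4!·2!·12!/19! = 1/5290740
Racah Σ t=1..3: t=1:−1/7257600 t=2:+1/2073600 t=3:−1/7257600 = 1/4838400
⇒ 3j(3 8 7; 0 0 0)² = 252/20995, sgn -1
Racah Σ t=3..4: t=3:−1/87091200 t=4:+1/958003200 = -1/95800320
⇒ 3j(3 8 7; -2 -3 5)² = 1000/88179, sgn -1
4πI² = N·(3j₀)²·(3jₘ)² = 252000/1037153
I = +1·√(0.242973/4π) = 0.13905094

0.139051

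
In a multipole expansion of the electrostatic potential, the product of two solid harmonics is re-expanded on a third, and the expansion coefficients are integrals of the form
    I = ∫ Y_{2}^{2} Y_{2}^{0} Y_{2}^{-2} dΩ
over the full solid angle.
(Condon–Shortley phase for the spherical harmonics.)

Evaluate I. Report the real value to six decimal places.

Checks pass: Σm=0; 6 even; l₃=2∈[0,4].
(2·2+1)(2·2+1)(2·2+1) = 125
Δ: 2! 2! 2! / 7! → 1/630
sum: t=0:+1/8 t=1:−1/1 t=2:+1/8 = -3/4
3j²(2 2 2; 0 0 0) = Δ·Π!·Σ² = 2/35  (sign -1)
sum: t=0:+1/8 = 1/8
3j²(2 2 2; 2 0 -2) = Δ·Π!·Σ² = 2/35  (sign +1)
combine: 4πI² = 125·2/35·2/35 = 20/49
take √, sign -1: I = -0.18022375

-0.180224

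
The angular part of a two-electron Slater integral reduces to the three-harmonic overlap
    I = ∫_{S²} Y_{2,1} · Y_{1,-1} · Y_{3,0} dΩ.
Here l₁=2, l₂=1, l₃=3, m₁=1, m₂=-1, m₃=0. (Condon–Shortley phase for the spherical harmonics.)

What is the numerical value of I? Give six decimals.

0.143048

Rules hold: Σm=0, L=6 even, 1≤3≤3.
N = 5·3·7 = 105
Δ = 0!·4!·2!/7! = 1/105
Racah Σ t=0..0: t=0:+1/4 = 1/4
⇒ 3j(2 1 3; 0 0 0)² = 3/35, sgn -1
Racah Σ t=0..0: t=0:+1/12 = 1/12
⇒ 3j(2 1 3; 1 -1 0)² = 1/35, sgn -1
4πI² = N·(3j₀)²·(3jₘ)² = 9/35
I = +1·√(0.257143/4π) = 0.14304817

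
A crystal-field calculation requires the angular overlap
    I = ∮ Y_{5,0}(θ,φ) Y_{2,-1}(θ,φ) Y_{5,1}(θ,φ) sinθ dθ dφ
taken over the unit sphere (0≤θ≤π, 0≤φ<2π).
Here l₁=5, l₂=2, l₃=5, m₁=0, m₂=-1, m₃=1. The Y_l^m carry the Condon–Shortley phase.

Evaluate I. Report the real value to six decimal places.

m-sum 0 ✓  L=12 even ✓  3≤5≤7 ✓
Π(2lᵢ+1) = 11×5×11 = 605
triangle coeff Δ(5,2,5) = 1/38610
Σ_t [0,2]: t=0:+1/2880 t=1:−1/576 t=2:+1/2880 = -1/960
(3j)²=10/429 [(5 2 5; 0 0 0)], sign=+1
Σ_t [0,1]: t=0:+1/1440 t=1:−1/1152 = -1/5760
(3j)²=1/858 [(5 2 5; 0 -1 1)], sign=-1
⇒ 4πI² = 25/1521
I = (-1)√(25/1521/(4π)) = -0.03616600

-0.036166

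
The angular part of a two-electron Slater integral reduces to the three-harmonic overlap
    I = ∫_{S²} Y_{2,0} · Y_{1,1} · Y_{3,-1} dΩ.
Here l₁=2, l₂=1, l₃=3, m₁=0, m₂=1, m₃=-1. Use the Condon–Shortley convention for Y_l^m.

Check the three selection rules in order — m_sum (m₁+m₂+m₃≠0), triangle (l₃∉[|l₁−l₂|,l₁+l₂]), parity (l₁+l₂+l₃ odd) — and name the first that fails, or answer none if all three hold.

Σmᵢ = 0  ✓
l₃∈[|l₁−l₂|,l₁+l₂]=[1,3], have l₃=3  ✓
Σlᵢ = 6 ⇒ even  ✓

none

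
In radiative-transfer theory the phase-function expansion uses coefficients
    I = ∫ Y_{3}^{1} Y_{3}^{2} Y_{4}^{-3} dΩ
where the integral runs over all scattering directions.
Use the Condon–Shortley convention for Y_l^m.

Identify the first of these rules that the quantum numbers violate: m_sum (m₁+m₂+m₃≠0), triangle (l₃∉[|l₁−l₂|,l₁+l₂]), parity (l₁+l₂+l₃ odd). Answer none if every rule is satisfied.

azimuthal sum: 1 + 2 − 3 = 0  ✓
0 ≤ 4 ≤ 6 (triangle on l)  ✓
L = 3 + 3 + 4 = 10 (even)  ✓

none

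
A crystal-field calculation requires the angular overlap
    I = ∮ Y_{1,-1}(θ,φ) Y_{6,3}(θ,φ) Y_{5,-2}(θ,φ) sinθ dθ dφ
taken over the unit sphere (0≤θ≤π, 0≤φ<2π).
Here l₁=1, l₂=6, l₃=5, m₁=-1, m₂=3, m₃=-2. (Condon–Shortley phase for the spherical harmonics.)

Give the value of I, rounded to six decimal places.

-0.245154

Checks pass: Σm=0; 12 even; l₃=5∈[5,7].
(2·1+1)(2·6+1)(2·5+1) = 429
Δ: 2! 0! 10! / 13! → 1/858
sum: t=1:−1/14400 = -1/14400
3j²(1 6 5; 0 0 0) = Δ·Π!·Σ² = 6/143  (sign +1)
sum: t=2:+1/60480 = 1/60480
3j²(1 6 5; -1 3 -2) = Δ·Π!·Σ² = 6/143  (sign -1)
combine: 4πI² = 429·6/143·6/143 = 108/143
take √, sign -1: I = -0.24515397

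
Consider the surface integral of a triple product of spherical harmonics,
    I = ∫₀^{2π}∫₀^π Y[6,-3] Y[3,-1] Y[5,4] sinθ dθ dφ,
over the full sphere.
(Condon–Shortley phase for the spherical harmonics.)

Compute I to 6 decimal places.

0.176531

Checks pass: Σm=0; 14 even; l₃=5∈[3,9].
(2·6+1)(2·3+1)(2·5+1) = 1001
Δ: 4! 8! 2! / 15! → 1/675675
sum: t=1:−1/8640 t=2:+1/2304 t=3:−1/8640 = 7/34560
3j²(6 3 5; 0 0 0) = Δ·Π!·Σ² = 7/429  (sign -1)
sum: t=1:−1/241920 t=2:+1/40320 = 1/48384
3j²(6 3 5; -3 -1 4) = Δ·Π!·Σ² = 24/1001  (sign -1)
combine: 4πI² = 1001·7/429·24/1001 = 56/143
take √, sign +1: I = 0.17653103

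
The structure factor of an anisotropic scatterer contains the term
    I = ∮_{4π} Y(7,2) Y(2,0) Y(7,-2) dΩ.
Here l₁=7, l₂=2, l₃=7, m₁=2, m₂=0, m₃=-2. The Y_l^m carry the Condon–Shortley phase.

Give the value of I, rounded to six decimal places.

Rules hold: Σm=0, L=16 even, 5≤7≤9.
N = 15·5·15 = 1125
Δ = 2!·12!·2!/17! = 1/185640
Racah Σ t=0..2: t=0:+1/2419200 t=1:−1/518400 t=2:+1/2419200 = -1/907200
⇒ 3j(7 2 7; 0 0 0)² = 56/3315, sgn +1
Racah Σ t=0..2: t=0:+1/2419200 t=1:−1/967680 t=2:+1/8709120 = -11/21772800
⇒ 3j(7 2 7; 2 0 -2)² = 242/23205, sgn +1
4πI² = N·(3j₀)²·(3jₘ)² = 9680/48841
I = +1·√(0.198194/4π) = 0.12558578

0.125586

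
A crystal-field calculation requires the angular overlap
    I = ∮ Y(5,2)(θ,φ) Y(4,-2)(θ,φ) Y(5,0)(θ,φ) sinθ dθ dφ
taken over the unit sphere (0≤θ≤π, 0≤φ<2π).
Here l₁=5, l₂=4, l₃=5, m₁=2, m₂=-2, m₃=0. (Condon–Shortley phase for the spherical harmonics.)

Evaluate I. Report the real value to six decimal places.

Rules hold: Σm=0, L=14 even, 1≤5≤9.
N = 11·9·11 = 1089
Δ = 4!·6!·4!/15! = 1/3153150
Racah Σ t=0..4: t=0:+1/69120 t=1:−1/1728 t=2:+1/576 t=3:−1/1728 t=4:+1/69120 = 7/11520
⇒ 3j(5 4 5; 0 0 0)² = 2/143, sgn -1
Racah Σ t=0..2: t=0:+1/3456 t=1:−1/1728 t=2:+1/11520 = -7/34560
⇒ 3j(5 4 5; 2 -2 0)² = 7/858, sgn +1
4πI² = N·(3j₀)²·(3jₘ)² = 21/169
I = -1·√(0.12426/4π) = -0.09944006

-0.099440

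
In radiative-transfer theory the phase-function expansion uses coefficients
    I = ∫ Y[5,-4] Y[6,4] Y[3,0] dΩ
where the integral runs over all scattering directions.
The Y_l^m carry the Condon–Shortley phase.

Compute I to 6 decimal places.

-0.139560

m-sum 0 ✓  L=14 even ✓  1≤3≤11 ✓
Π(2lᵢ+1) = 11×13×7 = 1001
triangle coeff Δ(5,6,3) = 1/675675
Σ_t [3,5]: t=3:−1/8640 t=4:+1/2304 t=5:−1/8640 = 7/34560
(3j)²=7/429 [(5 6 3; 0 0 0)], sign=-1
Σ_t [7,8]: t=7:−1/60480 t=8:+1/161280 = -1/96768
(3j)²=15/1001 [(5 6 3; -4 4 0)], sign=+1
⇒ 4πI² = 35/143
I = (-1)√(35/143/(4π)) = -0.13956004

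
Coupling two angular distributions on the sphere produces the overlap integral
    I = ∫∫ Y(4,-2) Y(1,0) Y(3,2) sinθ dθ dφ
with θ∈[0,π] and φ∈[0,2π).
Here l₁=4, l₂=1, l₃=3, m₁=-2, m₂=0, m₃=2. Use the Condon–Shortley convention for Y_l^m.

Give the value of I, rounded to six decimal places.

0.213244

Rules hold: Σm=0, L=8 even, 3≤3≤5.
N = 9·3·7 = 189
Δ = 2!·6!·0!/9! = 1/252
Racah Σ t=1..1: t=1:−1/36 = -1/36
⇒ 3j(4 1 3; 0 0 0)² = 4/63, sgn +1
Racah Σ t=1..1: t=1:−1/120 = -1/120
⇒ 3j(4 1 3; -2 0 2)² = 1/21, sgn +1
4πI² = N·(3j₀)²·(3jₘ)² = 4/7
I = +1·√(0.571429/4π) = 0.21324362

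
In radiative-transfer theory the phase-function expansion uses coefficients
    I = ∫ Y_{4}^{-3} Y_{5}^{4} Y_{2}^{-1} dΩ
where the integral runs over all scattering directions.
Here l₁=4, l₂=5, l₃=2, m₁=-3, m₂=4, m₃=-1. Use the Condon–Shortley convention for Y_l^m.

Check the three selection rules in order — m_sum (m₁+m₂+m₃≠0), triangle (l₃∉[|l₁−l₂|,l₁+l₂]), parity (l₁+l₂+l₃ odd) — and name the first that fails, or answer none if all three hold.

Σmᵢ = 0  ✓
l₃∈[|l₁−l₂|,l₁+l₂]=[1,9], have l₃=2  ✓
Σlᵢ = 11 ⇒ odd  ✗

parity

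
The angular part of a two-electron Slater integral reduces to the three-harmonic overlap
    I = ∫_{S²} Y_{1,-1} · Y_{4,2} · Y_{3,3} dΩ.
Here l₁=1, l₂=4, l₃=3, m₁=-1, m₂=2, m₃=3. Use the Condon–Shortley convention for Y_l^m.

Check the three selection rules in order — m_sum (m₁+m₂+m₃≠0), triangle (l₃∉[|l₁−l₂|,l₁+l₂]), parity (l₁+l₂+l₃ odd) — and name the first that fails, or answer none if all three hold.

azimuthal sum: -1 + 2 + 3 = 4  ✗
3 ≤ 3 ≤ 5 (triangle on l)
L = 1 + 4 + 3 = 8 (even)

m_sum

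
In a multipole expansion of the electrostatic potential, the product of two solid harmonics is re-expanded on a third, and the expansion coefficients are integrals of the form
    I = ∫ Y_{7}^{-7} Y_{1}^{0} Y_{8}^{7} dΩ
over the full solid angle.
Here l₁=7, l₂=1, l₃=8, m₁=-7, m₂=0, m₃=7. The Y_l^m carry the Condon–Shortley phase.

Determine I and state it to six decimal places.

m-sum 0 ✓  L=16 even ✓  6≤8≤8 ✓
Π(2lᵢ+1) = 15×3×17 = 765
triangle coeff Δ(7,1,8) = 1/2040
Σ_t [0,0]: t=0:+1/25401600 = 1/25401600
(3j)²=8/255 [(7 1 8; 0 0 0)], sign=+1
Σ_t [0,0]: t=0:+1/87178291200 = 1/87178291200
(3j)²=1/136 [(7 1 8; -7 0 7)], sign=-1
⇒ 4πI² = 3/17
I = (-1)√(3/17/(4π)) = -0.11850352

-0.118504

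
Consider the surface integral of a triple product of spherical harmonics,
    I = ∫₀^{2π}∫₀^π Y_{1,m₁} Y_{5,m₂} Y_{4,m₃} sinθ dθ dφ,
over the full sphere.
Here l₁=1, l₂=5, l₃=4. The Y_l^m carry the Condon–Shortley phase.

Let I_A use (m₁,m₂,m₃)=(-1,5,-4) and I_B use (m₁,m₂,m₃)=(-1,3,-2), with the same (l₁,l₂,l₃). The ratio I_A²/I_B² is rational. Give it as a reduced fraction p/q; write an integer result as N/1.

Shared (l₁,l₂,l₃)=(1,5,4): N and (l;000)² cancel in I_A²/I_B².
A: Δ = 2!·0!·8!/11! = 1/495; Racah Σ t=2..2: t=2:+1/80640 = 1/80640; ⇒ 3j(1 5 4; -1 5 -4)² = 1/11, sgn +1
B: Δ = 2!·0!·8!/11! = 1/495; Racah Σ t=2..2: t=2:+1/2880 = 1/2880; ⇒ 3j(1 5 4; -1 3 -2)² = 28/495, sgn +1
I_A²/I_B² = (1/11)/(28/495) = 45/28

45/28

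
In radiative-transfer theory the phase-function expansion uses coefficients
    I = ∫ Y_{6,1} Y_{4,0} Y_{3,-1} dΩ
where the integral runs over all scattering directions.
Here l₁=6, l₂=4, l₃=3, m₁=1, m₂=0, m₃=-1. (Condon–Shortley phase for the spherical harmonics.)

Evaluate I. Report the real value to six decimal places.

Σlᵢ=13 odd — θ-integrand is odd under cosθ→−cosθ; I=0

0.000000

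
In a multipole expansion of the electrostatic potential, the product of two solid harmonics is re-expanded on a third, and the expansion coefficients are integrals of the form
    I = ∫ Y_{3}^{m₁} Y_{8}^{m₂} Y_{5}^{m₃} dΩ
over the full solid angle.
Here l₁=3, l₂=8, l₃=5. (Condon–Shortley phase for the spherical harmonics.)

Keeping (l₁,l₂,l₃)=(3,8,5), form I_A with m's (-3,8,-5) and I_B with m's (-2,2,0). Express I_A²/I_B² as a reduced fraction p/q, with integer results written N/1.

Shared (l₁,l₂,l₃)=(3,8,5): N and (l;000)² cancel in I_A²/I_B².
A: Δ = 6!·0!·10!/17! = 1/136136; Racah Σ t=6..6: t=6:+1/2612736000 = 1/2612736000; ⇒ 3j(3 8 5; -3 8 -5)² = 1/17, sgn +1
B: Δ = 6!·0!·10!/17! = 1/136136; Racah Σ t=5..5: t=5:−1/1728000 = -1/1728000; ⇒ 3j(3 8 5; -2 2 0)² = 27/2431, sgn +1
I_A²/I_B² = (1/17)/(27/2431) = 143/27

143/27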